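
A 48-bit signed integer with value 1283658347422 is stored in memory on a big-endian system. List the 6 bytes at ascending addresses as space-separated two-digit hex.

1283658347422 in hexadecimal, padded to 48 bits, is 0x012ADFFFF39E.
Split into bytes (most-significant first): 01 2A DF FF F3 9E.
Big-endian: lowest address holds the most-significant byte.
So the memory order matches the most-significant-first order: 01 2A DF FF F3 9E.

01 2A DF FF F3 9E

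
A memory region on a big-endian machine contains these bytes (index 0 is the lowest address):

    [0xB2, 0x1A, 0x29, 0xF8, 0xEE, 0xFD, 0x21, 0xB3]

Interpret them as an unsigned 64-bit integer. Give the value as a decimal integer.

12833616237283844531

In big-endian order the high byte comes first in memory.
The bytes are already most-significant first: 0xB21A29F8EEFD21B3.
0xB21A29F8EEFD21B3 = 12833616237283844531.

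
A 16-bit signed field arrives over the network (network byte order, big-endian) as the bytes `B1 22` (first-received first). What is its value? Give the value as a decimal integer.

-20190

Big-endian stores the most-significant byte at the lowest address.
The bytes are already most-significant first: 0xB122.
Top bit is set, so as a signed 16-bit value this is 0xB122 − 2^16 = -20190.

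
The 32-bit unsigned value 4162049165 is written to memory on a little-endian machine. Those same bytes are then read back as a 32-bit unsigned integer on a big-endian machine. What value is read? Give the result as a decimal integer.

2379486200

4162049165 in 32-bit hexadecimal is 0xF813D48D.
Stored little-endian, the bytes at ascending addresses are 8D D4 13 F8.
Read back as big-endian, the last byte is least significant, giving 0x8DD413F8.
0x8DD413F8 = 2379486200.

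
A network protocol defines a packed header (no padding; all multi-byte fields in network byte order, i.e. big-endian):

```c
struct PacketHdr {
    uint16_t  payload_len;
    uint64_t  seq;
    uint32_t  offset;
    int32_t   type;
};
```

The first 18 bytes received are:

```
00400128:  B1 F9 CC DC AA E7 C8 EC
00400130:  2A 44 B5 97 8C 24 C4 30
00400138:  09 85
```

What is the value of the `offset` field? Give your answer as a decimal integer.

`offset` follows `payload_len` (2 B), `seq` (8 B), so it starts at offset 2 + 8 = 10 and occupies 4 bytes.
Bytes at offsets 10..13: B5 97 8C 24.
Big-endian stores the most-significant byte at the lowest address.
The bytes are already most-significant first: 0xB5978C24.
0xB5978C24 = 3046607908.

3046607908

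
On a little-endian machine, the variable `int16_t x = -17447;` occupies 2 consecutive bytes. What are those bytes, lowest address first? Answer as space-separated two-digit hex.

D9 BB

Two's complement of -17447 in 16 bits: 17447 = 0x4427; invert → 0xBBD8; add 1 → 0xBBD9.
Split into bytes (most-significant first): BB D9.
In little-endian order the low byte comes first in memory.
So at ascending addresses the bytes are D9 BB.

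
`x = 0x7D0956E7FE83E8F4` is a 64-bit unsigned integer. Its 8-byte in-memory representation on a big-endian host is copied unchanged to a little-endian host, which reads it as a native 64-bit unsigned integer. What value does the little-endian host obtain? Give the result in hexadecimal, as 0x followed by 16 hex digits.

0xF4E883FEE756097D

Stored big-endian, the bytes at ascending addresses are 7D 09 56 E7 FE 83 E8 F4.
Read back as little-endian, the first byte is least significant, giving 0xF4E883FEE756097D.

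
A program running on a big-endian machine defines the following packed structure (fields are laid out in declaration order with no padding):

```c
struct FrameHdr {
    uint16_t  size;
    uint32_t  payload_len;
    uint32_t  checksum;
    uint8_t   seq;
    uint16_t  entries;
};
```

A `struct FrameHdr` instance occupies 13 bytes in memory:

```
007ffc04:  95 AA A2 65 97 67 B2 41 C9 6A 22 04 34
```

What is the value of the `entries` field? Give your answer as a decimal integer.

1076

`entries` follows `size` (2 B), `payload_len` (4 B), `checksum` (4 B), `seq` (1 B), so it starts at offset 2 + 4 + 4 + 1 = 11 and occupies 2 bytes.
Bytes at offsets 11..12: 04 34.
Big-endian: lowest address holds the most-significant byte.
The bytes are already most-significant first: 0x0434.
0x0434 = 1076.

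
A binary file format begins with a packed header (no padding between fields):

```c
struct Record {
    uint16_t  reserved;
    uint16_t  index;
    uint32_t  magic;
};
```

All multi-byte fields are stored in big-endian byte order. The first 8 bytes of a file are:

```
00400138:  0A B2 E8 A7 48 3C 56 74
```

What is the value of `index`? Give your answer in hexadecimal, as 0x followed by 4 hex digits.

`index` follows `reserved` (2 bytes), so it starts at byte offset 2 and occupies 2 bytes.
Bytes at offsets 2..3: E8 A7.
In big-endian order the high byte comes first in memory.
The bytes are already most-significant first: 0xE8A7.

0xE8A7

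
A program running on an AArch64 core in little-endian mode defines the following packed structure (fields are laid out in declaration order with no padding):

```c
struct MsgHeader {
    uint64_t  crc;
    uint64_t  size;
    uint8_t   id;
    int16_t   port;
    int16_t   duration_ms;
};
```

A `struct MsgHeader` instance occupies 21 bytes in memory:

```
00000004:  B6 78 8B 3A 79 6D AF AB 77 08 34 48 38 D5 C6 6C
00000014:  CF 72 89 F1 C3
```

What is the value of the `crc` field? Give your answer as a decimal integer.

`crc` is the first field, at byte offset 0, occupying 8 bytes.
Bytes at offsets 0..7: B6 78 8B 3A 79 6D AF AB.
In little-endian order the low byte comes first in memory.
Reassemble most-significant byte first: AB AF 6D 79 3A 8B 78 B6 → 0xABAF6D793A8B78B6.
0xABAF6D793A8B78B6 = 12371227068850731190.

12371227068850731190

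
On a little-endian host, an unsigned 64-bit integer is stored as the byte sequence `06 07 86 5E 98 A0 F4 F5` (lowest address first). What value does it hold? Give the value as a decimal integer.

17722967009891059462

Little-endian stores the least-significant byte at the lowest address.
Reassemble most-significant byte first: F5 F4 A0 98 5E 86 07 06 → 0xF5F4A0985E860706.
0xF5F4A0985E860706 = 17722967009891059462.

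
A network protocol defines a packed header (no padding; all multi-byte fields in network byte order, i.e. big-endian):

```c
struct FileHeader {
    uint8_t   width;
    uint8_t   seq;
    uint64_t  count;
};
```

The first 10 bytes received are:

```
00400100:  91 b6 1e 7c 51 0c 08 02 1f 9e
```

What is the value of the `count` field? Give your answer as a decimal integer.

`count` follows `width` (1 B), `seq` (1 B), so it starts at offset 1 + 1 = 2 and occupies 8 bytes.
Bytes at offsets 2..9: 1E 7C 51 0C 08 02 1F 9E.
In big-endian order the high byte comes first in memory.
The bytes are already most-significant first: 0x1E7C510C08021F9E.
0x1E7C510C08021F9E = 2196719830365773726.

2196719830365773726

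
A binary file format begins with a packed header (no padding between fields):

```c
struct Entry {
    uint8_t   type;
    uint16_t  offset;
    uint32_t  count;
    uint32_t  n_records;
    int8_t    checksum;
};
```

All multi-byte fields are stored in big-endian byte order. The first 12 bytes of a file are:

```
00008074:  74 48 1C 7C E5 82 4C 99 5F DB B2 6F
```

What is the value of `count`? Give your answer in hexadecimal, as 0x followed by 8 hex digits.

`count` follows `type` (1 B), `offset` (2 B), so it starts at offset 1 + 2 = 3 and occupies 4 bytes.
Bytes at offsets 3..6: 7C E5 82 4C.
In big-endian order the high byte comes first in memory.
The bytes are already most-significant first: 0x7CE5824C.

0x7CE5824C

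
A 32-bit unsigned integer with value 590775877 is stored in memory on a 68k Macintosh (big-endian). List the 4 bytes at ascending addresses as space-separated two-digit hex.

23 36 86 45

590775877 in hexadecimal, padded to 32 bits, is 0x23368645.
Split into bytes (most-significant first): 23 36 86 45.
In big-endian order the high byte comes first in memory.
So the memory order matches the most-significant-first order: 23 36 86 45.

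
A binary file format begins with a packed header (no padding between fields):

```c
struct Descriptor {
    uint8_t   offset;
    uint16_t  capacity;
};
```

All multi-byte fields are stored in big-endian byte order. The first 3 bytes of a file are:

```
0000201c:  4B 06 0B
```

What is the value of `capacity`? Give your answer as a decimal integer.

1547

`capacity` follows `offset` (1 byte), so it starts at byte offset 1 and occupies 2 bytes.
Bytes at offsets 1..2: 06 0B.
Big-endian: lowest address holds the most-significant byte.
The bytes are already most-significant first: 0x060B.
0x060B = 1547.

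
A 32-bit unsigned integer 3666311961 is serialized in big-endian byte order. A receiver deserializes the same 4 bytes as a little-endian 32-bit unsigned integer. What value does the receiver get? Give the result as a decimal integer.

427526106

3666311961 in 32-bit hexadecimal is 0xDA877B19.
Stored big-endian, the bytes at ascending addresses are DA 87 7B 19.
Read back as little-endian, the first byte is least significant, giving 0x197B87DA.
0x197B87DA = 427526106.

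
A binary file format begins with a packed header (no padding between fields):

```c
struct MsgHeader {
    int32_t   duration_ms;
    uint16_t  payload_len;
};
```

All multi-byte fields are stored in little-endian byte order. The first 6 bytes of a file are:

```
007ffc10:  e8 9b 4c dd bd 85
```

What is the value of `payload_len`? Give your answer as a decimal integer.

`payload_len` follows `duration_ms` (4 bytes), so it starts at byte offset 4 and occupies 2 bytes.
Bytes at offsets 4..5: BD 85.
Little-endian stores the least-significant byte at the lowest address.
Reassemble most-significant byte first: 85 BD → 0x85BD.
0x85BD = 34237.

34237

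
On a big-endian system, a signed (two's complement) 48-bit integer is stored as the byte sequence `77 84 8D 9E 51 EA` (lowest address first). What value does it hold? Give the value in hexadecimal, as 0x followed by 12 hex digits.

0x77848D9E51EA

Big-endian stores the most-significant byte at the lowest address.
The bytes are already most-significant first: 0x77848D9E51EA.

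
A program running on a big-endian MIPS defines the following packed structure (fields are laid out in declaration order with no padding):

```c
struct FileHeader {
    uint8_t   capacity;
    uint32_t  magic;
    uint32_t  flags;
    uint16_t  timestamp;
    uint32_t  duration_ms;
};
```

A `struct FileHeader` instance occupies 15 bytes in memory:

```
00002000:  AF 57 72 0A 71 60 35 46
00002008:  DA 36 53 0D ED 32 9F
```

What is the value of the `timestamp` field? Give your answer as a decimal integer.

`timestamp` follows `capacity` (1 B), `magic` (4 B), `flags` (4 B), so it starts at offset 1 + 4 + 4 = 9 and occupies 2 bytes.
Bytes at offsets 9..10: 36 53.
Big-endian: lowest address holds the most-significant byte.
The bytes are already most-significant first: 0x3653.
0x3653 = 13907.

13907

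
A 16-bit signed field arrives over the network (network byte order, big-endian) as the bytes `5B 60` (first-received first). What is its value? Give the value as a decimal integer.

23392

Big-endian stores the most-significant byte at the lowest address.
The bytes are already most-significant first: 0x5B60.
0x5B60 = 23392.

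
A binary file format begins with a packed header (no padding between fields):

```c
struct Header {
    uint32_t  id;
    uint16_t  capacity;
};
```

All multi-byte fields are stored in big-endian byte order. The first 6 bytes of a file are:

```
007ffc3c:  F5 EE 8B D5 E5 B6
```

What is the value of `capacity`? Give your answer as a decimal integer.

58806

`capacity` follows `id` (4 bytes), so it starts at byte offset 4 and occupies 2 bytes.
Bytes at offsets 4..5: E5 B6.
Big-endian: lowest address holds the most-significant byte.
The bytes are already most-significant first: 0xE5B6.
0xE5B6 = 58806.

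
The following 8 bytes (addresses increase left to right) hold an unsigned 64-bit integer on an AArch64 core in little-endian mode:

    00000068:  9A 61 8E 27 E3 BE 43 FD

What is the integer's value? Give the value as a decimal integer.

18249639997865877914

In little-endian order the low byte comes first in memory.
Reassemble most-significant byte first: FD 43 BE E3 27 8E 61 9A → 0xFD43BEE3278E619A.
0xFD43BEE3278E619A = 18249639997865877914.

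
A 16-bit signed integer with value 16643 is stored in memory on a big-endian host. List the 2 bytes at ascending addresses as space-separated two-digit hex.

41 03

16643 in hexadecimal, padded to 16 bits, is 0x4103.
Split into bytes (most-significant first): 41 03.
Big-endian stores the most-significant byte at the lowest address.
So the memory order matches the most-significant-first order: 41 03.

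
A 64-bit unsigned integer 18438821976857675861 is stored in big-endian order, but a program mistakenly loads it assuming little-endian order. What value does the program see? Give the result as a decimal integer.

18438821976857675861 in 64-bit hexadecimal is 0xFFE3DAE517448855.
Stored big-endian, the bytes at ascending addresses are FF E3 DA E5 17 44 88 55.
Read back as little-endian, the first byte is least significant, giving 0x55884417E5DAE3FF.
0x55884417E5DAE3FF = 6163250959487788031.

6163250959487788031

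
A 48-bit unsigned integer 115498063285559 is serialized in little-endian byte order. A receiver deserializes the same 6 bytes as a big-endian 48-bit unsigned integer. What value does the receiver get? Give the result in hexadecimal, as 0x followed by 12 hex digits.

0x37CD087D0B69

115498063285559 in 48-bit hexadecimal is 0x690B7D08CD37.
Stored little-endian, the bytes at ascending addresses are 37 CD 08 7D 0B 69.
Read back as big-endian, the last byte is least significant, giving 0x37CD087D0B69.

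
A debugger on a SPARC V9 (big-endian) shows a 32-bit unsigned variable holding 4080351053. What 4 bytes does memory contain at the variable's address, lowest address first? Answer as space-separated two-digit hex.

F3 35 37 4D

4080351053 in hexadecimal, padded to 32 bits, is 0xF335374D.
Split into bytes (most-significant first): F3 35 37 4D.
Big-endian: lowest address holds the most-significant byte.
So the memory order matches the most-significant-first order: F3 35 37 4D.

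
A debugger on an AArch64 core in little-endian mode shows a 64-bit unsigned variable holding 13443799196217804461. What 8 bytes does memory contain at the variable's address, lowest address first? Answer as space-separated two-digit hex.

13443799196217804461 in hexadecimal, padded to 64 bits, is 0xBA91F824023E86AD.
Split into bytes (most-significant first): BA 91 F8 24 02 3E 86 AD.
Little-endian: lowest address holds the least-significant byte.
So at ascending addresses the bytes are AD 86 3E 02 24 F8 91 BA.

AD 86 3E 02 24 F8 91 BA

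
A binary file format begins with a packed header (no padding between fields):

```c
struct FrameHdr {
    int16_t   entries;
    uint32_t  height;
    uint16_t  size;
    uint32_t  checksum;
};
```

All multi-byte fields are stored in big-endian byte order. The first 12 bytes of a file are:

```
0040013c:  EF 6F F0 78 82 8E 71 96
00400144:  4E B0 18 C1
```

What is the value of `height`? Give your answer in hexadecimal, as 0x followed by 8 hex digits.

0xF078828E

`height` follows `entries` (2 bytes), so it starts at byte offset 2 and occupies 4 bytes.
Bytes at offsets 2..5: F0 78 82 8E.
Big-endian stores the most-significant byte at the lowest address.
The bytes are already most-significant first: 0xF078828E.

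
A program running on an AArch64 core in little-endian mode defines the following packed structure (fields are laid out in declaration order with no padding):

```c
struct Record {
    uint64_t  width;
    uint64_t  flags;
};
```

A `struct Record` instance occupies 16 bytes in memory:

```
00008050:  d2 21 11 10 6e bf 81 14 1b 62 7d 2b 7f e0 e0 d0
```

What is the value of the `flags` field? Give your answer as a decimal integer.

`flags` follows `width` (8 bytes), so it starts at byte offset 8 and occupies 8 bytes.
Bytes at offsets 8..15: 1B 62 7D 2B 7F E0 E0 D0.
In little-endian order the low byte comes first in memory.
Reassemble most-significant byte first: D0 E0 E0 7F 2B 7D 62 1B → 0xD0E0E07F2B7D621B.
0xD0E0E07F2B7D621B = 15051276791467303451.

15051276791467303451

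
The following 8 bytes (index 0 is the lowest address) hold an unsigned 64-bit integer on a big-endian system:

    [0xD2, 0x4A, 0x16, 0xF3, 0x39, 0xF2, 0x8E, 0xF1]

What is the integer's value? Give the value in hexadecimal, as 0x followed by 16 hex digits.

In big-endian order the high byte comes first in memory.
The bytes are already most-significant first: 0xD24A16F339F28EF1.

0xD24A16F339F28EF1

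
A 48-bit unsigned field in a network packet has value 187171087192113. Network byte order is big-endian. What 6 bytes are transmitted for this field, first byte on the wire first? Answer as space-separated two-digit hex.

AA 3B 2A 2A 10 31

187171087192113 in hexadecimal, padded to 48 bits, is 0xAA3B2A2A1031.
Split into bytes (most-significant first): AA 3B 2A 2A 10 31.
Big-endian stores the most-significant byte at the lowest address.
So the memory order matches the most-significant-first order: AA 3B 2A 2A 10 31.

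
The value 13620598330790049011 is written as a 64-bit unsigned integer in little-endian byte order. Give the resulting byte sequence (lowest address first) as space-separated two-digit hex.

F3 F4 04 4F 04 16 06 BD

13620598330790049011 in hexadecimal, padded to 64 bits, is 0xBD0616044F04F4F3.
Split into bytes (most-significant first): BD 06 16 04 4F 04 F4 F3.
Little-endian: lowest address holds the least-significant byte.
So at ascending addresses the bytes are F3 F4 04 4F 04 16 06 BD.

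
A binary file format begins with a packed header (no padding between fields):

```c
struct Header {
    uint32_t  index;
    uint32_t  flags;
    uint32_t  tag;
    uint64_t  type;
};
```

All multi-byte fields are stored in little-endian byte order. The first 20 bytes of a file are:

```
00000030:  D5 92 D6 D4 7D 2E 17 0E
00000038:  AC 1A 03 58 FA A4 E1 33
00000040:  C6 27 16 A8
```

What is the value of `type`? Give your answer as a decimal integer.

12111911980086961402

`type` follows `index` (4 B), `flags` (4 B), `tag` (4 B), so it starts at offset 4 + 4 + 4 = 12 and occupies 8 bytes.
Bytes at offsets 12..19: FA A4 E1 33 C6 27 16 A8.
Little-endian stores the least-significant byte at the lowest address.
Reassemble most-significant byte first: A8 16 27 C6 33 E1 A4 FA → 0xA81627C633E1A4FA.
0xA81627C633E1A4FA = 12111911980086961402.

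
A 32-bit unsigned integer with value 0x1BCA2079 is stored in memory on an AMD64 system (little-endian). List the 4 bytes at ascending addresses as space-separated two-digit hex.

79 20 CA 1B

Split into bytes (most-significant first): 1B CA 20 79.
In little-endian order the low byte comes first in memory.
So at ascending addresses the bytes are 79 20 CA 1B.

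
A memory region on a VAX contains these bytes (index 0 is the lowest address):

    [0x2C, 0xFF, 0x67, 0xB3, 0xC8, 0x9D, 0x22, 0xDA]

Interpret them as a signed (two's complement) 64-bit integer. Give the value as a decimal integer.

Little-endian stores the least-significant byte at the lowest address.
Reassemble most-significant byte first: DA 22 9D C8 B3 67 FF 2C → 0xDA229DC8B367FF2C.
Top bit is set, so as a signed 64-bit value this is 0xDA229DC8B367FF2C − 2^64 = -2728444938904142036.

-2728444938904142036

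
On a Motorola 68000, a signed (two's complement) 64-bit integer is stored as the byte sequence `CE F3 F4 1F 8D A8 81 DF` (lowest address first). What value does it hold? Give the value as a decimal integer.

Big-endian: lowest address holds the most-significant byte.
The bytes are already most-significant first: 0xCEF3F41F8DA881DF.
Top bit is set, so as a signed 64-bit value this is 0xCEF3F41F8DA881DF − 2^64 = -3534212866197913121.

-3534212866197913121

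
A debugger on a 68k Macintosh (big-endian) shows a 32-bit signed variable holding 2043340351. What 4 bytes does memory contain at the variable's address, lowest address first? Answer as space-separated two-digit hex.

2043340351 in hexadecimal, padded to 32 bits, is 0x79CAE63F.
Split into bytes (most-significant first): 79 CA E6 3F.
Big-endian stores the most-significant byte at the lowest address.
So the memory order matches the most-significant-first order: 79 CA E6 3F.

79 CA E6 3F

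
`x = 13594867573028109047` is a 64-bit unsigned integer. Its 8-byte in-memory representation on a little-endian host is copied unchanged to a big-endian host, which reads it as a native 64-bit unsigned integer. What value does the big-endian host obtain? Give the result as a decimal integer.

13594867573028109047 in 64-bit hexadecimal is 0xBCAAAC076AD13AF7.
Stored little-endian, the bytes at ascending addresses are F7 3A D1 6A 07 AC AA BC.
Read back as big-endian, the last byte is least significant, giving 0xF73AD16A07ACAABC.
0xF73AD16A07ACAABC = 17814781529342913212.

17814781529342913212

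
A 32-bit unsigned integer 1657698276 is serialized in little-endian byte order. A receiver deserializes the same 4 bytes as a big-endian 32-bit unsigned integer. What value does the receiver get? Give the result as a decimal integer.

1657698276 in 32-bit hexadecimal is 0x62CE77E4.
Stored little-endian, the bytes at ascending addresses are E4 77 CE 62.
Read back as big-endian, the last byte is least significant, giving 0xE477CE62.
0xE477CE62 = 3833056866.

3833056866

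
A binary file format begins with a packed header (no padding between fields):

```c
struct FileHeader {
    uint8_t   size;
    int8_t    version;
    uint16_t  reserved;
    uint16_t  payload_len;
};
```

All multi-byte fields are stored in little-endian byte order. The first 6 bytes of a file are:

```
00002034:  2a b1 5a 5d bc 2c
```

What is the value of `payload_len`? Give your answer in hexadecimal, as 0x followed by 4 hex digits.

`payload_len` follows `size` (1 B), `version` (1 B), `reserved` (2 B), so it starts at offset 1 + 1 + 2 = 4 and occupies 2 bytes.
Bytes at offsets 4..5: BC 2C.
In little-endian order the low byte comes first in memory.
Reassemble most-significant byte first: 2C BC → 0x2CBC.

0x2CBC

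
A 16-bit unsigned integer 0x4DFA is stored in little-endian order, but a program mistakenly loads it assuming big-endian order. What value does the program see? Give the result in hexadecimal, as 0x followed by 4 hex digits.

0xFA4D

Stored little-endian, the bytes at ascending addresses are FA 4D.
Read back as big-endian, the last byte is least significant, giving 0xFA4D.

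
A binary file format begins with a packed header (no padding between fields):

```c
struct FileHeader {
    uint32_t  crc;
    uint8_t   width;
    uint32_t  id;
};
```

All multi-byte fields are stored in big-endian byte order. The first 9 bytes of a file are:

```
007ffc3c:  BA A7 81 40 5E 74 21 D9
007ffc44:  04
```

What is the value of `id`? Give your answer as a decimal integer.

1948375300

`id` follows `crc` (4 B), `width` (1 B), so it starts at offset 4 + 1 = 5 and occupies 4 bytes.
Bytes at offsets 5..8: 74 21 D9 04.
Big-endian: lowest address holds the most-significant byte.
The bytes are already most-significant first: 0x7421D904.
0x7421D904 = 1948375300.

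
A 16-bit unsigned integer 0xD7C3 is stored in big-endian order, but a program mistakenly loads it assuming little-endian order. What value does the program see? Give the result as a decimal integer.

Stored big-endian, the bytes at ascending addresses are D7 C3.
Read back as little-endian, the first byte is least significant, giving 0xC3D7.
0xC3D7 = 50135.

50135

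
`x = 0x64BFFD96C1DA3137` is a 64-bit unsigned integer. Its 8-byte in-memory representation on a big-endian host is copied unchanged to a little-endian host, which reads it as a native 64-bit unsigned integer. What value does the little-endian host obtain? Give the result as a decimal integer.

3977200470941613924

Stored big-endian, the bytes at ascending addresses are 64 BF FD 96 C1 DA 31 37.
Read back as little-endian, the first byte is least significant, giving 0x3731DAC196FDBF64.
0x3731DAC196FDBF64 = 3977200470941613924.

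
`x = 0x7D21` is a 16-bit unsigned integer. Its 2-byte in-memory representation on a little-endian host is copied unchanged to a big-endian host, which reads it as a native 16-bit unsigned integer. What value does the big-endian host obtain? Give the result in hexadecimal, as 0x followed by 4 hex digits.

Stored little-endian, the bytes at ascending addresses are 21 7D.
Read back as big-endian, the last byte is least significant, giving 0x217D.

0x217D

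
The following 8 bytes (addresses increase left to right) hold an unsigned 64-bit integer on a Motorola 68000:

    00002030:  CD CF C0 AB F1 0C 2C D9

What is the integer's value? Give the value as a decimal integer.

14830283942670380249

Big-endian stores the most-significant byte at the lowest address.
The bytes are already most-significant first: 0xCDCFC0ABF10C2CD9.
0xCDCFC0ABF10C2CD9 = 14830283942670380249.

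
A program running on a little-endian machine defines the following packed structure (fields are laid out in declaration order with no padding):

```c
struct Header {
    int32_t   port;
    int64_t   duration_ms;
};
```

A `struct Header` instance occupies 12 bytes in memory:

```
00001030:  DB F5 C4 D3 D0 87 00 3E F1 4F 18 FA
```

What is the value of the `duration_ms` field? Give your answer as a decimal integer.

`duration_ms` follows `port` (4 bytes), so it starts at byte offset 4 and occupies 8 bytes.
Bytes at offsets 4..11: D0 87 00 3E F1 4F 18 FA.
Little-endian stores the least-significant byte at the lowest address.
Reassemble most-significant byte first: FA 18 4F F1 3E 00 87 D0 → 0xFA184FF13E0087D0.
Top bit is set, so as a signed 64-bit value this is 0xFA184FF13E0087D0 − 2^64 = -425502267240577072.

-425502267240577072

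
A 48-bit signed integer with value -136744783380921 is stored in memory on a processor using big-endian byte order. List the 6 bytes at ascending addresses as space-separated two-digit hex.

83 A1 9F C2 FE 47

Two's complement of -136744783380921 in 48 bits: 136744783380921 = 0x7C5E603D01B9; invert → 0x83A19FC2FE46; add 1 → 0x83A19FC2FE47.
Split into bytes (most-significant first): 83 A1 9F C2 FE 47.
Big-endian stores the most-significant byte at the lowest address.
So the memory order matches the most-significant-first order: 83 A1 9F C2 FE 47.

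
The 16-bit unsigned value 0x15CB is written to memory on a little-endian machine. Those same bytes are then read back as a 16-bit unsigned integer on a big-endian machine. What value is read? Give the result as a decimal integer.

51989

Stored little-endian, the bytes at ascending addresses are CB 15.
Read back as big-endian, the last byte is least significant, giving 0xCB15.
0xCB15 = 51989.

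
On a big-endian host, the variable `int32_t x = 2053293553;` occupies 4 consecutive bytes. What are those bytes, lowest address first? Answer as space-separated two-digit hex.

7A 62 C5 F1

2053293553 in hexadecimal, padded to 32 bits, is 0x7A62C5F1.
Split into bytes (most-significant first): 7A 62 C5 F1.
Big-endian stores the most-significant byte at the lowest address.
So the memory order matches the most-significant-first order: 7A 62 C5 F1.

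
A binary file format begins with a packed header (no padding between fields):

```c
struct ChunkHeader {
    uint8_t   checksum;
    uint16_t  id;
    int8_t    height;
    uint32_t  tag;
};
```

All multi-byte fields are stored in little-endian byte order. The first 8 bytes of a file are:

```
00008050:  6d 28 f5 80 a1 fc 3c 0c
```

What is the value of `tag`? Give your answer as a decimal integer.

`tag` follows `checksum` (1 B), `id` (2 B), `height` (1 B), so it starts at offset 1 + 2 + 1 = 4 and occupies 4 bytes.
Bytes at offsets 4..7: A1 FC 3C 0C.
In little-endian order the low byte comes first in memory.
Reassemble most-significant byte first: 0C 3C FC A1 → 0x0C3CFCA1.
0x0C3CFCA1 = 205323425.

205323425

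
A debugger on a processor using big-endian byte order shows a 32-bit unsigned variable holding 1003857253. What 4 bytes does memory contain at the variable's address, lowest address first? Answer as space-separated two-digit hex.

3B D5 A5 65

1003857253 in hexadecimal, padded to 32 bits, is 0x3BD5A565.
Split into bytes (most-significant first): 3B D5 A5 65.
In big-endian order the high byte comes first in memory.
So the memory order matches the most-significant-first order: 3B D5 A5 65.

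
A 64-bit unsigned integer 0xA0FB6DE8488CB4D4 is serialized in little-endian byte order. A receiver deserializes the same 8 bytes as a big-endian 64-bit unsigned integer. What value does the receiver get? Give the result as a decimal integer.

15327029676613696416

Stored little-endian, the bytes at ascending addresses are D4 B4 8C 48 E8 6D FB A0.
Read back as big-endian, the last byte is least significant, giving 0xD4B48C48E86DFBA0.
0xD4B48C48E86DFBA0 = 15327029676613696416.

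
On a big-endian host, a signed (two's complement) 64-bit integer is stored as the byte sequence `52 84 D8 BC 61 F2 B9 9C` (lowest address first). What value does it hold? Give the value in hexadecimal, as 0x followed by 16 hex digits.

Big-endian stores the most-significant byte at the lowest address.
The bytes are already most-significant first: 0x5284D8BC61F2B99C.

0x5284D8BC61F2B99C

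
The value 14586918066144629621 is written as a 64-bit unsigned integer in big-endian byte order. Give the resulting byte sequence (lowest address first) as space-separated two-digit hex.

14586918066144629621 in hexadecimal, padded to 64 bits, is 0xCA6F24B244475375.
Split into bytes (most-significant first): CA 6F 24 B2 44 47 53 75.
Big-endian stores the most-significant byte at the lowest address.
So the memory order matches the most-significant-first order: CA 6F 24 B2 44 47 53 75.

CA 6F 24 B2 44 47 53 75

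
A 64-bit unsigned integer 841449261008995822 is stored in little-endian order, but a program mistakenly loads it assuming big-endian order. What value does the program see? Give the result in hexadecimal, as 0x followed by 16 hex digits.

0xEEC5F40AA56DAD0B

841449261008995822 in 64-bit hexadecimal is 0x0BAD6DA50AF4C5EE.
Stored little-endian, the bytes at ascending addresses are EE C5 F4 0A A5 6D AD 0B.
Read back as big-endian, the last byte is least significant, giving 0xEEC5F40AA56DAD0B.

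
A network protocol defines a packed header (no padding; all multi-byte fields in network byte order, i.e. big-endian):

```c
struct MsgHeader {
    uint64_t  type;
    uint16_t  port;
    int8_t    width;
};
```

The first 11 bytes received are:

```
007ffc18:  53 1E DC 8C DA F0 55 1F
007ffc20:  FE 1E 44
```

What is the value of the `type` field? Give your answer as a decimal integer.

`type` is the first field, at byte offset 0, occupying 8 bytes.
Bytes at offsets 0..7: 53 1E DC 8C DA F0 55 1F.
In big-endian order the high byte comes first in memory.
The bytes are already most-significant first: 0x531EDC8CDAF0551F.
0x531EDC8CDAF0551F = 5989467051976054047.

5989467051976054047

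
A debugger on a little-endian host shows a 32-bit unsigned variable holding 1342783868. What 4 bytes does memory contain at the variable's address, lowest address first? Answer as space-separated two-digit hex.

7C 41 09 50

1342783868 in hexadecimal, padded to 32 bits, is 0x5009417C.
Split into bytes (most-significant first): 50 09 41 7C.
Little-endian stores the least-significant byte at the lowest address.
So at ascending addresses the bytes are 7C 41 09 50.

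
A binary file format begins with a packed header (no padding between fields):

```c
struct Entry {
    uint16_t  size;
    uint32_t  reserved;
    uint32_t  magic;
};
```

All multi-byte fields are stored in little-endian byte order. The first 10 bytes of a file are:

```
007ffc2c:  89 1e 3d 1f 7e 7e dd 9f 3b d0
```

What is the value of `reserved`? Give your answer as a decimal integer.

2122194749

`reserved` follows `size` (2 bytes), so it starts at byte offset 2 and occupies 4 bytes.
Bytes at offsets 2..5: 3D 1F 7E 7E.
Little-endian: lowest address holds the least-significant byte.
Reassemble most-significant byte first: 7E 7E 1F 3D → 0x7E7E1F3D.
0x7E7E1F3D = 2122194749.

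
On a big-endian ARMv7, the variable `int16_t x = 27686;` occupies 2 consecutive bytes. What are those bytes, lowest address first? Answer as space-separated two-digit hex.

6C 26

27686 in hexadecimal, padded to 16 bits, is 0x6C26.
Split into bytes (most-significant first): 6C 26.
Big-endian: lowest address holds the most-significant byte.
So the memory order matches the most-significant-first order: 6C 26.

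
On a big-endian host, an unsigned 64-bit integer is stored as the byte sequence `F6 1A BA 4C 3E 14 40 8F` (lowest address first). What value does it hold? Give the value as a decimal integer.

Big-endian stores the most-significant byte at the lowest address.
The bytes are already most-significant first: 0xF61ABA4C3E14408F.
0xF61ABA4C3E14408F = 17733691319346544783.

17733691319346544783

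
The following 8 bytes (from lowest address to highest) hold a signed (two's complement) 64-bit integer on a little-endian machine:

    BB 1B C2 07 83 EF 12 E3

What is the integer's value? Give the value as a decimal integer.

-2084340331469202501

In little-endian order the low byte comes first in memory.
Reassemble most-significant byte first: E3 12 EF 83 07 C2 1B BB → 0xE312EF8307C21BBB.
Top bit is set, so as a signed 64-bit value this is 0xE312EF8307C21BBB − 2^64 = -2084340331469202501.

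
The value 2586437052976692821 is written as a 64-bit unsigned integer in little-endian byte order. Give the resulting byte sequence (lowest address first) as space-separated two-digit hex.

2586437052976692821 in hexadecimal, padded to 64 bits, is 0x23E4DECBD0957E55.
Split into bytes (most-significant first): 23 E4 DE CB D0 95 7E 55.
Little-endian stores the least-significant byte at the lowest address.
So at ascending addresses the bytes are 55 7E 95 D0 CB DE E4 23.

55 7E 95 D0 CB DE E4 23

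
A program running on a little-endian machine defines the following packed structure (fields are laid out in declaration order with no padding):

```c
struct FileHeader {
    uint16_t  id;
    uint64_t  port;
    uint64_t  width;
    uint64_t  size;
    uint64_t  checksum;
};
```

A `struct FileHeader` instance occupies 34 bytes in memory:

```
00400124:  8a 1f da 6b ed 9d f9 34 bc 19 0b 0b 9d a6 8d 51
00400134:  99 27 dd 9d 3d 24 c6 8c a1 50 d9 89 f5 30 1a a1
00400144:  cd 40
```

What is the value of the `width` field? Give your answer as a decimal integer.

`width` follows `id` (2 B), `port` (8 B), so it starts at offset 2 + 8 = 10 and occupies 8 bytes.
Bytes at offsets 10..17: 0B 0B 9D A6 8D 51 99 27.
Little-endian: lowest address holds the least-significant byte.
Reassemble most-significant byte first: 27 99 51 8D A6 9D 0B 0B → 0x2799518DA69D0B0B.
0x2799518DA69D0B0B = 2853401507743468299.

2853401507743468299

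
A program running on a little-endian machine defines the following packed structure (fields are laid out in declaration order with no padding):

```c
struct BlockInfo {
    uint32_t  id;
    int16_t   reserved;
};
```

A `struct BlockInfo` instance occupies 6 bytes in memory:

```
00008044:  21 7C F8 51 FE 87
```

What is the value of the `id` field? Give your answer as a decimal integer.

1375239201

`id` is the first field, at byte offset 0, occupying 4 bytes.
Bytes at offsets 0..3: 21 7C F8 51.
In little-endian order the low byte comes first in memory.
Reassemble most-significant byte first: 51 F8 7C 21 → 0x51F87C21.
0x51F87C21 = 1375239201.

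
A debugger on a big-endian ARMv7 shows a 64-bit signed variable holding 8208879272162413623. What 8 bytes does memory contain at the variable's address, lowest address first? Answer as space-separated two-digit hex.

71 EB CC 34 9D 4E CC 37

8208879272162413623 in hexadecimal, padded to 64 bits, is 0x71EBCC349D4ECC37.
Split into bytes (most-significant first): 71 EB CC 34 9D 4E CC 37.
Big-endian: lowest address holds the most-significant byte.
So the memory order matches the most-significant-first order: 71 EB CC 34 9D 4E CC 37.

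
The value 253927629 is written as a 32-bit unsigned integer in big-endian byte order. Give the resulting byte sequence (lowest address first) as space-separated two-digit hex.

253927629 in hexadecimal, padded to 32 bits, is 0x0F22A0CD.
Split into bytes (most-significant first): 0F 22 A0 CD.
Big-endian stores the most-significant byte at the lowest address.
So the memory order matches the most-significant-first order: 0F 22 A0 CD.

0F 22 A0 CD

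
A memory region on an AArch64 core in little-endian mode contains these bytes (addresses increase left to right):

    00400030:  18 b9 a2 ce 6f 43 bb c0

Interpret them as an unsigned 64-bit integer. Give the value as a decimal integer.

13887768023414257944

Little-endian stores the least-significant byte at the lowest address.
Reassemble most-significant byte first: C0 BB 43 6F CE A2 B9 18 → 0xC0BB436FCEA2B918.
0xC0BB436FCEA2B918 = 13887768023414257944.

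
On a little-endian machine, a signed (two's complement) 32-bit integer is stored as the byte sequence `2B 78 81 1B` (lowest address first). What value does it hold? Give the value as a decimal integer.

461469739

Little-endian stores the least-significant byte at the lowest address.
Reassemble most-significant byte first: 1B 81 78 2B → 0x1B81782B.
0x1B81782B = 461469739.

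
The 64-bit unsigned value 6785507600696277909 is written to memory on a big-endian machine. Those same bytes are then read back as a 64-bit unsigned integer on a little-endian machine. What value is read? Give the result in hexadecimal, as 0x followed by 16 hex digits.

6785507600696277909 in 64-bit hexadecimal is 0x5E2AF7363036FB95.
Stored big-endian, the bytes at ascending addresses are 5E 2A F7 36 30 36 FB 95.
Read back as little-endian, the first byte is least significant, giving 0x95FB363036F72A5E.

0x95FB363036F72A5E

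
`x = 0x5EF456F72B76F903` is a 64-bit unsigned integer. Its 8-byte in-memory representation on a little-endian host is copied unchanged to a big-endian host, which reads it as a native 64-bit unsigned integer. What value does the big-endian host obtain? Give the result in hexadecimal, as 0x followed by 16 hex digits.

Stored little-endian, the bytes at ascending addresses are 03 F9 76 2B F7 56 F4 5E.
Read back as big-endian, the last byte is least significant, giving 0x03F9762BF756F45E.

0x03F9762BF756F45E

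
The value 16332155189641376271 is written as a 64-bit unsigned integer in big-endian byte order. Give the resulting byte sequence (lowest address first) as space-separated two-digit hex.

E2 A7 78 9D 0F 20 72 0F

16332155189641376271 in hexadecimal, padded to 64 bits, is 0xE2A7789D0F20720F.
Split into bytes (most-significant first): E2 A7 78 9D 0F 20 72 0F.
Big-endian stores the most-significant byte at the lowest address.
So the memory order matches the most-significant-first order: E2 A7 78 9D 0F 20 72 0F.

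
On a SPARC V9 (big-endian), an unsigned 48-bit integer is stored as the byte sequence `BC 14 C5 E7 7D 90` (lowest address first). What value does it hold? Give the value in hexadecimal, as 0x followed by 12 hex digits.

Big-endian: lowest address holds the most-significant byte.
The bytes are already most-significant first: 0xBC14C5E77D90.

0xBC14C5E77D90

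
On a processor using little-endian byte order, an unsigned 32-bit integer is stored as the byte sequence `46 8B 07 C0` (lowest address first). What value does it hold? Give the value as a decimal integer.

3221719878

Little-endian: lowest address holds the least-significant byte.
Reassemble most-significant byte first: C0 07 8B 46 → 0xC0078B46.
0xC0078B46 = 3221719878.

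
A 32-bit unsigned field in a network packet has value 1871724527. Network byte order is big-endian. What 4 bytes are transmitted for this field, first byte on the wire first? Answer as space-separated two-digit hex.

6F 90 3F EF

1871724527 in hexadecimal, padded to 32 bits, is 0x6F903FEF.
Split into bytes (most-significant first): 6F 90 3F EF.
Big-endian: lowest address holds the most-significant byte.
So the memory order matches the most-significant-first order: 6F 90 3F EF.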